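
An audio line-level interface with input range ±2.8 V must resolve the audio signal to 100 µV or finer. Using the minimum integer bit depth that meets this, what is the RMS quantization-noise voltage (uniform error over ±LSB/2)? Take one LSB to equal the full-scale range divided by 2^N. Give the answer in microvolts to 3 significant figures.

24.7 µV

The full-scale span is 2.8 − (-2.8) = 5.6 V.
Levels needed ≥ 5.6/100 µV = 56000. 2^16 = 65536 suffices, so N_min = 16.
One LSB is 5.6 V / 65536 = 85.449 µV.
σ_q = LSB/√12 = 85.449 µV/3.4641 = 24.7 µV.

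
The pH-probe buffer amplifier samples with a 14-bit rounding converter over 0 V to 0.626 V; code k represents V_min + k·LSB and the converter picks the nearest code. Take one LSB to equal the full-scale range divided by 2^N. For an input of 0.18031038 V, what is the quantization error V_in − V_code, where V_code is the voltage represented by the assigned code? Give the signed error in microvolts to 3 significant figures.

+6.79 µV

Range is 0.626 V. LSB = 0.626 V / 2^14 ≈ 38.21 µV.
Position in LSBs: (0.18031038 − (0)) × 16384/0.626 = 4719.1777; rounding gives k = 4719.
V_code = 0 + (4719/16384) × 0.626 = 0.18030358887 V.
e = 0.18031038 − (0.18030358887) = +6.79 µV.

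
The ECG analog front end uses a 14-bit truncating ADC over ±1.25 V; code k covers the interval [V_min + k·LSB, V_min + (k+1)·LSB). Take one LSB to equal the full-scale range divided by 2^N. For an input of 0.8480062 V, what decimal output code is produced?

13749

Full-scale range = 1.25 V − (-1.25 V) = 2.5 V. LSB = 2.5 V / 2^14 ≈ 152.6 µV.
V_in − V_min = 0.8480062 − (-1.25) = 2.0980062 V.
Divide by LSB: 2.0980062 × 16384/2.5 = 13749.4934.
Truncating gives code 13749.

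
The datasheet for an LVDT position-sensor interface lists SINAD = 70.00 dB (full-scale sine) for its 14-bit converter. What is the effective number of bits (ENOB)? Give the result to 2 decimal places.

11.34 bits

ENOB = (70.00 − 1.76)/6.02 = 11.3355 bits.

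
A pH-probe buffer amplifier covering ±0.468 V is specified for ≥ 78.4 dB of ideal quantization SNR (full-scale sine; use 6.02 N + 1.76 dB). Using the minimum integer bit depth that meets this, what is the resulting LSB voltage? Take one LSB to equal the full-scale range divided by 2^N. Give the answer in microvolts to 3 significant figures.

Full-scale range = 0.468 V − (-0.468 V) = 0.936 V.
Solving 6.02 N ≥ 78.4 − 1.76: N ≥ 12.731. Round up → N = 13.
LSB = 0.936 V ÷ 2^13 = 0.936/8192 V = 114 µV.

114 µV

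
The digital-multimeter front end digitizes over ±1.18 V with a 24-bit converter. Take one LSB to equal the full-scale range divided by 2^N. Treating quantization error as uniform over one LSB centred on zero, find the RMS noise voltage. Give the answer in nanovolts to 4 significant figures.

40.61 nV

Full-scale range = 1.18 V − (-1.18 V) = 2.36 V.
Step size = 2.36/16777216 V = 140.667 nV.
σ_q = LSB/√12 = 140.667 nV/3.4641 = 40.61 nV.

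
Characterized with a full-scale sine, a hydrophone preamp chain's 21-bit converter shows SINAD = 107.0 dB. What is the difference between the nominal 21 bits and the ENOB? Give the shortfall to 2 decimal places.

Effective bits = (107.0 − 1.76)/6.02 = 17.4817.
Lost resolution: 21 − 17.4817 = 3.5183 bits.

3.52 bits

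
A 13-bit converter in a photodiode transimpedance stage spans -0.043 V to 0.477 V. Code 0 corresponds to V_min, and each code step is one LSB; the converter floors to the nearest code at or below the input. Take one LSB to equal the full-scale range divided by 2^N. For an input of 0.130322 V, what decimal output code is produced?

Range = 0.477 − (-0.043) = 0.52 V. LSB = 0.52 V / 2^13 ≈ 63.48 µV.
(V_in − V_min) × 2^13/range = (0.130322 − (-0.043)) × 8192/0.52 = 2730.488.
Floor → code = 2730.

2730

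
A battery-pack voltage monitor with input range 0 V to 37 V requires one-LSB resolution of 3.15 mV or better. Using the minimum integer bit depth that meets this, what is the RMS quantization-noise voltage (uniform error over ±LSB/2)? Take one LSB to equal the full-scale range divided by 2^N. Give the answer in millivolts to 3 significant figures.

0.652 mV

V_FS = 37 V.
37 V / 3.15 mV = 11750. Since 2^13 = 8192 and 2^14 = 16384, N = 14.
LSB = 37 V / 2^14 = 2.2583 mV.
RMS noise = LSB/√12 = 0.652 mV.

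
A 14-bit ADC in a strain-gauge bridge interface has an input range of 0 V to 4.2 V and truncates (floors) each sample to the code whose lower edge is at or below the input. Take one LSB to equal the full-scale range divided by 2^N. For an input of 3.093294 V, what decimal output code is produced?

12066

Span = 4.2 V. LSB = 4.2 V / 2^14 ≈ 256.3 µV.
(V_in − V_min) × 2^14/range = (3.093294 − (0)) × 16384/4.2 = 12066.793.
Floor → code = 12066.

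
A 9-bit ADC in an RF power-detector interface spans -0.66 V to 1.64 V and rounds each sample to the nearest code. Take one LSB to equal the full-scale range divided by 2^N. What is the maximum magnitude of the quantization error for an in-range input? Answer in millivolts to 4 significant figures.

2.246 mV

The full-scale span is 1.64 − (-0.66) = 2.3 V.
LSB = 2.3 V / 2^9 = 4.49219 mV.
Worst-case error for round-to-nearest is half an LSB: 2.246 mV.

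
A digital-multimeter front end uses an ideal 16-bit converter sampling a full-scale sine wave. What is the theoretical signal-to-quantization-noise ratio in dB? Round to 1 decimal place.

Ideal quantization SNR: 6.02 × 16 + 1.76 dB = 98.1 dB.

98.1 dB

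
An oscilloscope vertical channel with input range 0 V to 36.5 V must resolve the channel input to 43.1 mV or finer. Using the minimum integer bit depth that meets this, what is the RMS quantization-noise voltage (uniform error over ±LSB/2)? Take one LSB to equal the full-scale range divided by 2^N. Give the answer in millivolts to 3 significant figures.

10.3 mV

Full-scale range = 36.5 V.
Need 2^N ≥ 36.5 V / 43.1 mV = 846.9 → N_min = 10.
LSB = 36.5 V ÷ 2^10 = 36.5/1024 V = 35.645 mV.
σ_q = LSB/√12 = 35.645 mV/3.4641 = 10.3 mV.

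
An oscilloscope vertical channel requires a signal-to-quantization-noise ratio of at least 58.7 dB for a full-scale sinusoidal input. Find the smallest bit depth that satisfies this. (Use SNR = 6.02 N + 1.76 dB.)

Required N = ⌈(58.7 − 1.76)/6.02⌉ = ⌈9.458⌉ = 10.

10 bits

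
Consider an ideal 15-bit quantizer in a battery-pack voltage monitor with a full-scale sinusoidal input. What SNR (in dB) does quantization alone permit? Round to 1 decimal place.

92.1 dB

Ideal quantization SNR: 6.02 × 15 + 1.76 dB = 92.1 dB.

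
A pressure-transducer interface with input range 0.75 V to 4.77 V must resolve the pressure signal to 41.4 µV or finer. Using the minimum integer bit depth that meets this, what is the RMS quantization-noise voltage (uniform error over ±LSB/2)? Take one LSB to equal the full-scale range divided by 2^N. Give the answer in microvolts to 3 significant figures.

8.85 µV

The full-scale span is 4.77 − (0.75) = 4.02 V.
Required number of levels: 4.02/41.4 µV = 97101; smallest N with 2^N ≥ that is 17.
Step size = 4.02/131072 V = 30.670 µV.
V_rms = LSB/√12 = 8.85 µV.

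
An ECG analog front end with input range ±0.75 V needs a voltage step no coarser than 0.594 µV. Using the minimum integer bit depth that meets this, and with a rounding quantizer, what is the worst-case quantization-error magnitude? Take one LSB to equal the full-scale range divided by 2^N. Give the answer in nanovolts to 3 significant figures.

179 nV

The full-scale span is 0.75 − (-0.75) = 1.5 V.
Need 2^N ≥ 1.5 V / 0.594 µV = 2.525e6 → N_min = 22.
LSB = 1.5 V ÷ 2^22 = 1.5/4194304 V = 357.63 nV.
|e|_max = LSB/2 = 179 nV.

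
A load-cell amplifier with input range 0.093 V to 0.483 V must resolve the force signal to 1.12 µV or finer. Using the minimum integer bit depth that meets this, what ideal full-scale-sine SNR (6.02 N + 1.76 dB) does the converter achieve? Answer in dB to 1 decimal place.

116.1 dB

Full-scale range = 0.483 V − (0.093 V) = 0.39 V.
Need 2^N ≥ 0.39 V / 1.12 µV = 348200 → N_min = 19.
Ideal SNR at N = 19: 6.02·19 + 1.76 = 116.1 dB.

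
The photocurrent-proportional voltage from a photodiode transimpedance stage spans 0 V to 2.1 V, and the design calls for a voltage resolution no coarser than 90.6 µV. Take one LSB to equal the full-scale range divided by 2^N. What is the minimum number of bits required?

Span = 2.1 V.
2.1 V / 90.6 µV = 23180. Since 2^14 = 16384 and 2^15 = 32768, N = 15.

15 bits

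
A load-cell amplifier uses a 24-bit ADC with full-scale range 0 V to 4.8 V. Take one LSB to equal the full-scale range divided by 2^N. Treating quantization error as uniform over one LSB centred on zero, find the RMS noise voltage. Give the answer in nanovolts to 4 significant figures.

82.59 nV

Span = 4.8 V.
Step size = 4.8/16777216 V = 286.102 nV.
For a uniform distribution on [−LSB/2, +LSB/2], V_rms = LSB/√12 = 286.102 nV/3.4641 = 82.59 nV.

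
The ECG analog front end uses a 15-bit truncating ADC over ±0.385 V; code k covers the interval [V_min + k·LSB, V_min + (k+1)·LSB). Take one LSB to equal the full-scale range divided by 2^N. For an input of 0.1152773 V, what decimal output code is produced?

21289

The full-scale span is 0.385 − (-0.385) = 0.77 V. LSB = 0.77 V / 2^15 ≈ 23.50 µV.
V_in − V_min = 0.1152773 − (-0.385) = 0.5002773 V.
Divide by LSB: 0.5002773 × 32768/0.77 = 21289.7228.
Truncating gives code 21289.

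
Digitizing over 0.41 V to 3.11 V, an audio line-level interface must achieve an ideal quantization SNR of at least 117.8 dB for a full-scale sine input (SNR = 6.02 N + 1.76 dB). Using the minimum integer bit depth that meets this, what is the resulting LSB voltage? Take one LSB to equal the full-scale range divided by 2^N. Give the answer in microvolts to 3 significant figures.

2.57 µV

Full-scale range = 3.11 V − (0.41 V) = 2.7 V.
6.02 N + 1.76 ≥ 117.8 gives N ≥ 19.276, so the minimum integer is 20.
LSB = 2.7 V ÷ 2^20 = 2.7/1048576 V = 2.57 µV.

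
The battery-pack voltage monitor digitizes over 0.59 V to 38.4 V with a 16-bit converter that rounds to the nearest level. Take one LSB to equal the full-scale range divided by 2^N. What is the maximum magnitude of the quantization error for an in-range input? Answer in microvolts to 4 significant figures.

288.5 µV

Range = 38.4 − (0.59) = 37.81 V.
One LSB is 37.81 V / 65536 = 0.576935 mV.
Worst-case error for round-to-nearest is half an LSB: 288.5 µV.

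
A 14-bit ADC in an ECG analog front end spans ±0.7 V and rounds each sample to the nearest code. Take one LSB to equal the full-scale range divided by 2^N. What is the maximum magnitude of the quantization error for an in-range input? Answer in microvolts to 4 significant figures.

42.72 µV

Full-scale range = 0.7 V − (-0.7 V) = 1.4 V.
LSB = 1.4 V / 2^14 = 85.4492 µV.
Worst-case error for round-to-nearest is half an LSB: 42.72 µV.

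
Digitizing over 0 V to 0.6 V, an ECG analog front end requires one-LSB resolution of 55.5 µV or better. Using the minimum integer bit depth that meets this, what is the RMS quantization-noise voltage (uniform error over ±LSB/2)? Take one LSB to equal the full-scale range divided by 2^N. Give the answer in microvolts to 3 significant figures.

Range is 0.6 V.
Required number of levels: 0.6/55.5 µV = 10811; smallest N with 2^N ≥ that is 14.
LSB = 0.6 V ÷ 2^14 = 0.6/16384 V = 36.621 µV.
V_rms = LSB/√12 = 10.6 µV.

10.6 µV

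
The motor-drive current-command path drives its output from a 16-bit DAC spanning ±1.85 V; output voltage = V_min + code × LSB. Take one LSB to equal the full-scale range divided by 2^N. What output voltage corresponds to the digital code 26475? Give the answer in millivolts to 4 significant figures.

Full-scale range = 1.85 V − (-1.85 V) = 3.7 V. LSB = 3.7 V / 2^16.
Output = V_min + (26475/65536) × range = -1.85 + 0.403976 × 3.7 V
      = -1.85 V + 1.49471 V = -0.355287 V.

-355.3 mV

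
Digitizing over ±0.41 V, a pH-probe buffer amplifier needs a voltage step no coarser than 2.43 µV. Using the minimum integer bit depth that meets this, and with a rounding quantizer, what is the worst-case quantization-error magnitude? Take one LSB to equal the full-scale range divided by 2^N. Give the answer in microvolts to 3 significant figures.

Full-scale range = 0.41 V − (-0.41 V) = 0.82 V.
Levels needed ≥ 0.82/2.43 µV = 337400. 2^19 = 524288 suffices, so N_min = 19.
LSB = 0.82 V ÷ 2^19 = 0.82/524288 V = 1.5640 µV.
Half an LSB is 0.782 µV.

0.782 µV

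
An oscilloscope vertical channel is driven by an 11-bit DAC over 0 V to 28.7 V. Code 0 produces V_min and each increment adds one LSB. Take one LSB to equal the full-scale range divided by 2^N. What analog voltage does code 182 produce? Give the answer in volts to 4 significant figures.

Full-scale range = 28.7 V. LSB = 28.7 V / 2^11.
V_out = 0 + 182 × (28.7/2048) V
      = 0 + 2.55049 = 2.55049 V.

2.550 V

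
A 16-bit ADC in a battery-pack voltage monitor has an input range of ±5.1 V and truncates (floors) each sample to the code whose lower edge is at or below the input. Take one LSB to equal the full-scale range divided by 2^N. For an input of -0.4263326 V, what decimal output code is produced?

Span: 5.1 V − (-5.1 V) = 10.2 V. LSB = 10.2 V / 2^16 ≈ 155.6 µV.
(V_in − V_min) × 2^16/range = (-0.4263326 − (-5.1)) × 65536/10.2 = 30028.771.
Floor → code = 30028.

30028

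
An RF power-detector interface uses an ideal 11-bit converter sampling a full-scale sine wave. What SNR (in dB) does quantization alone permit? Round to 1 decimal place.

68.0 dB

For an ideal N-bit converter with full-scale sine input, SNR = 6.02 N + 1.76 dB. SNR = 6.02 × 11 + 1.76 = 66.22 + 1.76 = 67.98 dB.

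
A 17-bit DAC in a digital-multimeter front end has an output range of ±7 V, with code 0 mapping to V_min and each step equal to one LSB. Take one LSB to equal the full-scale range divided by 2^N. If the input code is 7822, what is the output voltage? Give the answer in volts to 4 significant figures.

Range = 7 − (-7) = 14 V. LSB = 14 V / 2^17.
Output = V_min + (7822/131072) × range = -7 + 0.0596771 × 14 V
      = -7 + 0.835480 = -6.16452 V.

-6.165 V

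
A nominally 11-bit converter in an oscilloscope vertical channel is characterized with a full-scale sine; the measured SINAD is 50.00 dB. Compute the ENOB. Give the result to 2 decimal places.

8.01 bits

ENOB = (SINAD − 1.76) / 6.02 = (50.00 − 1.76) / 6.02 = 48.24 / 6.02 = 8.0133.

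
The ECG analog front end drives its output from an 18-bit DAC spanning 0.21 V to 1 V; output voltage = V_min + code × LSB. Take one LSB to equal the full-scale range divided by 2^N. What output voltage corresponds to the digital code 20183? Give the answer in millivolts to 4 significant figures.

270.8 mV

The full-scale span is 1 − (0.21) = 0.79 V. LSB = 0.79 V / 2^18.
Output = V_min + (20183/262144) × range = 0.21 + 0.0769920 × 0.79 V
      = 0.21 + 0.0608237 = 0.270824 V.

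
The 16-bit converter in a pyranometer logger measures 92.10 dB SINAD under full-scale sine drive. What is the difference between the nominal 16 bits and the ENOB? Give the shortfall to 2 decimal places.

Effective bits = (92.10 − 1.76)/6.02 = 15.0066.
Lost resolution: 16 − 15.0066 = 0.9934 bits.

0.99 bits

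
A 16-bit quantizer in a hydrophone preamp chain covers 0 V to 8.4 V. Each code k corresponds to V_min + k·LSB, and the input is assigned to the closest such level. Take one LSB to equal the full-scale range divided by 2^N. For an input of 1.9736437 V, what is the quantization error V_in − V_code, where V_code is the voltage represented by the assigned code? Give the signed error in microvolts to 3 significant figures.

Full-scale range = 8.4 V. LSB = 8.4 V / 2^16 ≈ 128.2 µV.
(V_in − V_min)/LSB = (1.9736437 − (0)) × 65536/8.4 = 15398.1802 → nearest code k = 15398.
Reconstructed level: 0 + 15398 × 8.4/65536 V = 1.9736206055 V.
V_in − V_code = 1.9736437 − (1.9736206055) = +23.1 µV.

+23.1 µV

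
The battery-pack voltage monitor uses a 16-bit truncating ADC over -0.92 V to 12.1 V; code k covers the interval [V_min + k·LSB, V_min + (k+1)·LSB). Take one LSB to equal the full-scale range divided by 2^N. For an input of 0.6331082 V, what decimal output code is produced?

Span: 12.1 V − (-0.92 V) = 13.02 V. LSB = 13.02 V / 2^16 ≈ 198.7 µV.
V_in − V_min = 0.6331082 − (-0.92) = 1.5531082 V.
Divide by LSB: 1.5531082 × 65536/13.02 = 7817.5498.
Truncating gives code 7817.

7817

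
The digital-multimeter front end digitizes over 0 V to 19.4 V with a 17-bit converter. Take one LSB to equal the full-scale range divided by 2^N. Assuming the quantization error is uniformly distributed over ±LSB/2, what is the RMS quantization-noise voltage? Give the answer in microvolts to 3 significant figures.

Range is 19.4 V.
LSB = 19.4 V ÷ 2^17 = 19.4/131072 V = 148.01 µV.
V_rms = LSB/√12 = 148.01 µV / √12 = 42.7 µV.

42.7 µV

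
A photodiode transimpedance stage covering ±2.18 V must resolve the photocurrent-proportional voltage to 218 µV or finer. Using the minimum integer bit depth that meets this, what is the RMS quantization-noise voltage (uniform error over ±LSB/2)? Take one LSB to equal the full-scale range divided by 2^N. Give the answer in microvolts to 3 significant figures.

38.4 µV

Range = 2.18 − (-2.18) = 4.36 V.
Need 2^N ≥ 4.36 V / 218 µV = 20000 → N_min = 15.
Step size = 4.36/32768 V = 133.06 µV.
RMS noise = LSB/√12 = 38.4 µV.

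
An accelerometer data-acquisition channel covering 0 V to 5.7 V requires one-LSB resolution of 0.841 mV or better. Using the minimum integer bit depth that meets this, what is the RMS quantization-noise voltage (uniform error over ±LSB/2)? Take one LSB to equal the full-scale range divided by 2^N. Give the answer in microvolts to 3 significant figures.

V_FS = 5.7 V.
Need 2^N ≥ 5.7 V / 0.841 mV = 6778 → N_min = 13.
LSB = 5.7 V ÷ 2^13 = 5.7/8192 V = 0.69580 mV.
V_rms = LSB/√12 = 201 µV.

201 µV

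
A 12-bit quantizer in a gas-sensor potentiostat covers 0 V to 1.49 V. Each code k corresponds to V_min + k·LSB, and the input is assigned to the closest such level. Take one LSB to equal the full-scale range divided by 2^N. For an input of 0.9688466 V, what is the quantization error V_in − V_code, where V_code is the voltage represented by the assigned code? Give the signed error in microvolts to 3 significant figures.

Range is 1.49 V. LSB = 1.49 V / 2^12 ≈ 363.8 µV.
Position in LSBs: (0.9688466 − (0)) × 4096/1.49 = 2663.3528; rounding gives k = 2663.
V_code = V_min + k × range/2^12 = 0 + 2663 × 1.49/4096 = 0.9687182617 V.
e = 0.9688466 − (0.9687182617) = +128 µV.

+128 µV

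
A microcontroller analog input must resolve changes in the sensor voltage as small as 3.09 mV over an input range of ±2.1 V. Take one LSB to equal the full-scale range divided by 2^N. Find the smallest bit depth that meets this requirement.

11 bits

The full-scale span is 2.1 − (-2.1) = 4.2 V.
Required number of levels: 4.2/3.09 mV = 1359.2; smallest N with 2^N ≥ that is 11.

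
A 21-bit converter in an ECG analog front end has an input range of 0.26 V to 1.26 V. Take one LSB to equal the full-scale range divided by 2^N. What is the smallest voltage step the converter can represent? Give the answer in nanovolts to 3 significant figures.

Span: 1.26 V − (0.26 V) = 1 V.
There are 2^21 = 2097152 steps.
LSB = 1 V / 2^21 = 477 nV.

477 nV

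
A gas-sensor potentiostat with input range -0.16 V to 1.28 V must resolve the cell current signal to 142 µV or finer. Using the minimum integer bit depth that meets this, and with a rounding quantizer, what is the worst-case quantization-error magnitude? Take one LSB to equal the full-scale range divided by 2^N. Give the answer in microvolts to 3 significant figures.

43.9 µV

Span: 1.28 V − (-0.16 V) = 1.44 V.
Levels needed ≥ 1.44/142 µV = 10140. 2^14 = 16384 suffices, so N_min = 14.
Step size = 1.44/16384 V = 87.891 µV.
Max error for round-to-nearest is LSB/2 = 43.9 µV.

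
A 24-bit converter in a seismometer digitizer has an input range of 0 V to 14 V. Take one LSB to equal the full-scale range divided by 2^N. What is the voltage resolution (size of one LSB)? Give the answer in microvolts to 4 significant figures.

V_FS = 14 V.
Number of codes = 2^24 = 16777216.
Step size = 14/16777216 V = 0.8345 µV.

0.8345 µV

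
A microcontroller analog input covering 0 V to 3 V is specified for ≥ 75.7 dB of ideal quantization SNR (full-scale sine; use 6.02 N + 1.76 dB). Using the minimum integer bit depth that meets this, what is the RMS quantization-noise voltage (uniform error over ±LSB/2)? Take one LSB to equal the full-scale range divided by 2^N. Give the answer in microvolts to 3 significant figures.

106 µV

Full-scale range = 3 V.
Solving 6.02 N ≥ 75.7 − 1.76: N ≥ 12.282. Round up → N = 13.
Step size = 3/8192 V = 366.21 µV.
σ_q = LSB/√12 = 366.21 µV/3.4641 = 106 µV.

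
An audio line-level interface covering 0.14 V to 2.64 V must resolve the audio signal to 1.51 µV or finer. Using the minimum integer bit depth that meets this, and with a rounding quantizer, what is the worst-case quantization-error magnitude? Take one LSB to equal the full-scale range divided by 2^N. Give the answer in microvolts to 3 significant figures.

0.596 µV

Full-scale range = 2.64 V − (0.14 V) = 2.5 V.
Levels needed ≥ 2.5/1.51 µV = 1.656e6. 2^21 = 2097152 suffices, so N_min = 21.
LSB = 2.5 V / 2^21 = 1.1921 µV.
Half an LSB is 0.596 µV.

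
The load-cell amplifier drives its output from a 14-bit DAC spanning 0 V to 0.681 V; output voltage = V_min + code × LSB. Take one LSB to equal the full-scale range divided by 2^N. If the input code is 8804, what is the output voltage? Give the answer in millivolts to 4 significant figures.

V_FS = 0.681 V. LSB = 0.681 V / 2^14.
V_out = 0 + 8804 × (0.681/16384) V
      = 0 + 0.365938 = 0.365938 V.

365.9 mV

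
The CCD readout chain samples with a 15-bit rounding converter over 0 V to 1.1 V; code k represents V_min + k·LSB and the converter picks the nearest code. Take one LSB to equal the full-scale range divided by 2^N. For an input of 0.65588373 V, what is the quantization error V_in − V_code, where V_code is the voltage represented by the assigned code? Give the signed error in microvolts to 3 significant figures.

Range is 1.1 V. LSB = 1.1 V / 2^15 ≈ 33.57 µV.
(V_in − V_min)/LSB = (0.65588373 − (0)) × 32768/1.1 = 19538.1801 → nearest code k = 19538.
Reconstructed level: 0 + 19538 × 1.1/32768 V = 0.65587768555 V.
Error = V_in − V_code = 0.65588373 − (0.65587768555) = +6.04 µV.

+6.04 µV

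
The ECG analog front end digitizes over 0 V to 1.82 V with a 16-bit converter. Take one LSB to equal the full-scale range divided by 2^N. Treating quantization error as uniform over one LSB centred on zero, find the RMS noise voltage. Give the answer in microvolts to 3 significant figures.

Span = 1.82 V.
One LSB is 1.82 V / 65536 = 27.771 µV.
σ_q = LSB/√12 = 27.771 µV/3.4641 = 8.02 µV.

8.02 µV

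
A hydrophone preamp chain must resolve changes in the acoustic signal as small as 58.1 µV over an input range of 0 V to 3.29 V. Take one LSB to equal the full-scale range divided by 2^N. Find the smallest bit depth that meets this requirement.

16 bits

Span = 3.29 V.
3.29 V / 58.1 µV = 56630. Since 2^15 = 32768 and 2^16 = 65536, N = 16.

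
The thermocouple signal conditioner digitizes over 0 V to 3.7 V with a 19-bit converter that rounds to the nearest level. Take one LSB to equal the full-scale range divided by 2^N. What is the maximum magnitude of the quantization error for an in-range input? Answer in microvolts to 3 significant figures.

Full-scale range = 3.7 V.
LSB = 3.7 V ÷ 2^19 = 3.7/524288 V = 7.0572 µV.
|e|_max = LSB/2 = 3.53 µV.

3.53 µV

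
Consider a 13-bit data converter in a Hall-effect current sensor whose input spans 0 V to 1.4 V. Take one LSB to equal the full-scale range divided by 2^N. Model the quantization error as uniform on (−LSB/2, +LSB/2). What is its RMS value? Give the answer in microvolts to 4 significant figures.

Range is 1.4 V.
Step size = 1.4/8192 V = 170.898 µV.
σ_q = LSB/√12 = 170.898 µV/3.4641 = 49.33 µV.

49.33 µV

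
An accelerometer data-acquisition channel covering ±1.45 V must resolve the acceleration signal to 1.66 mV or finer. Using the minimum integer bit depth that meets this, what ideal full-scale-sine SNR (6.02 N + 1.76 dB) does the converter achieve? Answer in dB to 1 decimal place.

Range = 1.45 − (-1.45) = 2.9 V.
Levels needed ≥ 2.9/1.66 mV = 1747. 2^11 = 2048 suffices, so N_min = 11.
6.02(11) + 1.76 = 67.98 dB.

68.0 dB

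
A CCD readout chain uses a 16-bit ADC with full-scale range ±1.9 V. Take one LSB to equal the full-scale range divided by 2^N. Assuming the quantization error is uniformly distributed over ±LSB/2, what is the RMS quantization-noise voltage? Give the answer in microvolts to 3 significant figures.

Full-scale range = 1.9 V − (-1.9 V) = 3.8 V.
LSB = 3.8 V / 2^16 = 57.983 µV.
RMS of a uniform error over width LSB is LSB/√12 = 16.7 µV.

16.7 µV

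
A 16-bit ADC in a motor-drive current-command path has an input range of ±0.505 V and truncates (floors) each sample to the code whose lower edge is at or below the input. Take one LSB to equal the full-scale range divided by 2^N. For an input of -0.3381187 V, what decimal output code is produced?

Full-scale range = 0.505 V − (-0.505 V) = 1.01 V. LSB = 1.01 V / 2^16 ≈ 15.41 µV.
code = ⌊(V_in − V_min)/LSB⌋ = ⌊(V_in − V_min) × 2^16 / range⌋
     = ⌊(-0.3381187 − (-0.505)) × 65536 / 1.01⌋ = ⌊0.1668813 × 65536/1.01⌋
     = ⌊10828.448⌋ = 10828.

10828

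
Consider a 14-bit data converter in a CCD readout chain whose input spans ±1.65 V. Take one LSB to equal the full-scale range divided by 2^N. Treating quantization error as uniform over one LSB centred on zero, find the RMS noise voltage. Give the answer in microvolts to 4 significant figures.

Span: 1.65 V − (-1.65 V) = 3.3 V.
Step size = 3.3/16384 V = 201.416 µV.
RMS of a uniform error over width LSB is LSB/√12 = 58.14 µV.

58.14 µV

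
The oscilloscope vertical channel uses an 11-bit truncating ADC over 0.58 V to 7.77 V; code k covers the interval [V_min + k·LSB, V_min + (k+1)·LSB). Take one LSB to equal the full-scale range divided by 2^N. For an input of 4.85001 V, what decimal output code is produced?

1216

Range = 7.77 − (0.58) = 7.19 V. LSB = 7.19 V / 2^11 ≈ 3.511 mV.
code = ⌊(V_in − V_min)/LSB⌋ = ⌊(V_in − V_min) × 2^11 / range⌋
     = ⌊(4.85001 − (0.58)) × 2048 / 7.19⌋ = ⌊4.27001 × 2048/7.19⌋
     = ⌊1216.270⌋ = 1216.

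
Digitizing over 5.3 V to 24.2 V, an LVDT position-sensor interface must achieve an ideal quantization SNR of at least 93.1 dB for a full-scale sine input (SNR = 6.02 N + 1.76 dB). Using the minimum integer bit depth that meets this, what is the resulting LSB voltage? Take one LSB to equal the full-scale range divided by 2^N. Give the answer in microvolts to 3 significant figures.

Span: 24.2 V − (5.3 V) = 18.9 V.
N ≥ (93.1 − 1.76)/6.02 = 15.173 → N_min = 16.
LSB = 18.9 V ÷ 2^16 = 18.9/65536 V = 288 µV.

288 µV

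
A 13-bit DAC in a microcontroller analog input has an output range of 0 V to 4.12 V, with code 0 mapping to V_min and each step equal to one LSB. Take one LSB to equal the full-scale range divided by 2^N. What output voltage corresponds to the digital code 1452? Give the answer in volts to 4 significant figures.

Full-scale range = 4.12 V. LSB = 4.12 V / 2^13.
V_out = V_min + code × LSB = 0 V + 1452 × 4.12 V / 8192
      = 0 + 0.730254 = 0.730254 V.

0.7303 V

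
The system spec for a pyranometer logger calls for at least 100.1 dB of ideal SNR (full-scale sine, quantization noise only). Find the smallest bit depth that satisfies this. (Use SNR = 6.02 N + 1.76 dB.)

17 bits

N ≥ (100.1 − 1.76)/6.02 = 16.336 → N_min = 17.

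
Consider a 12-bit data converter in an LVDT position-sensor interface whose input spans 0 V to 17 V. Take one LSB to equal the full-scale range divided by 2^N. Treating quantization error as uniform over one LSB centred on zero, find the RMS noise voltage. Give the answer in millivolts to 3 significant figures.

1.20 mV

Span = 17 V.
Step size = 17/4096 V = 4.1504 mV.
σ_q = LSB/√12 = 4.1504 mV/3.4641 = 1.20 mV.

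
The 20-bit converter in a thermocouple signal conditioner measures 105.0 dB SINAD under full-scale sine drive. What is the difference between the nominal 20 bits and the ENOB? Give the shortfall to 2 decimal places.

ENOB = (SINAD − 1.76)/6.02 = (105.0 − 1.76)/6.02 = 17.1495 bits.
20 − 17.1495 = 2.85 bits below nominal.

2.85 bits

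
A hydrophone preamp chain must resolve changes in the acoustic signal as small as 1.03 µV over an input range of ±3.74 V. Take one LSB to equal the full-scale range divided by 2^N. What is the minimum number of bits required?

Span: 3.74 V − (-3.74 V) = 7.48 V.
Required number of levels: 7.48/1.03 µV = 7.2621e6; smallest N with 2^N ≥ that is 23.

23 bits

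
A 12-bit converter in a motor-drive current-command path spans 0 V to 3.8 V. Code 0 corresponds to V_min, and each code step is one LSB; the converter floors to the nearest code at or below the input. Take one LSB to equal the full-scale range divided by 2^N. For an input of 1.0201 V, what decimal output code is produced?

1099

Range is 3.8 V. LSB = 3.8 V / 2^12 ≈ 0.9277 mV.
V_in − V_min = 1.0201 − (0) = 1.0201 V.
Divide by LSB: 1.0201 × 4096/3.8 = 1099.5604.
Truncating gives code 1099.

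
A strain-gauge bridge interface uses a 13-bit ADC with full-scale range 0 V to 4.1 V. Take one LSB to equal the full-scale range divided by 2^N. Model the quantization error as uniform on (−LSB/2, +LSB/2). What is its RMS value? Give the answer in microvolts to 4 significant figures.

Range is 4.1 V.
LSB = 4.1 V ÷ 2^13 = 4.1/8192 V = 0.500488 mV.
RMS of a uniform error over width LSB is LSB/√12 = 144.5 µV.

144.5 µV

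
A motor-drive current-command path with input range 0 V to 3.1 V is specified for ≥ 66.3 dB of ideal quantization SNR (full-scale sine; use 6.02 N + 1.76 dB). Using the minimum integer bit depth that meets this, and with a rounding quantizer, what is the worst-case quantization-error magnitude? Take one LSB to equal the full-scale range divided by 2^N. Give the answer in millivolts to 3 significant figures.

Span = 3.1 V.
6.02 N + 1.76 ≥ 66.3 gives N ≥ 10.721, so the minimum integer is 11.
One LSB is 3.1 V / 2048 = 1.5137 mV.
Half an LSB is 0.757 mV.

0.757 mV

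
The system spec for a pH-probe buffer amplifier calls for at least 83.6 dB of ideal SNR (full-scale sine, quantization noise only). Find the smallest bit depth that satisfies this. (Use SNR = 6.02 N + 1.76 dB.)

14 bits

6.02 N + 1.76 ≥ 83.6 gives N ≥ 13.595, so the minimum integer is 14.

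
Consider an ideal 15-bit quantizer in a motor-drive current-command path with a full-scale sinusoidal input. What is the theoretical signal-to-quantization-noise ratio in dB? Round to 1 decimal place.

For an ideal N-bit converter with full-scale sine input, SNR = 6.02 N + 1.76 dB. SNR = 6.02 × 15 + 1.76 = 90.30 + 1.76 = 92.06 dB.

92.1 dB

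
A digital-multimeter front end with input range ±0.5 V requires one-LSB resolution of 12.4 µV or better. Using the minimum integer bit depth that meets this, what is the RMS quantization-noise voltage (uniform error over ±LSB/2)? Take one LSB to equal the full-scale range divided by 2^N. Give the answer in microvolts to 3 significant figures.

2.20 µV

Span: 0.5 V − (-0.5 V) = 1 V.
Levels needed ≥ 1/12.4 µV = 80650. 2^17 = 131072 suffices, so N_min = 17.
LSB = 1 V / 2^17 = 7.6294 µV.
V_rms = LSB/√12 = 2.20 µV.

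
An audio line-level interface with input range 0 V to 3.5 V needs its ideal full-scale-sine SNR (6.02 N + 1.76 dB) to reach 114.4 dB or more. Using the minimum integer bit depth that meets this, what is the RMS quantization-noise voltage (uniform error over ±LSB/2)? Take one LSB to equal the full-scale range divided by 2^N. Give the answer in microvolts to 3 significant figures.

1.93 µV

Range is 3.5 V.
6.02 N + 1.76 ≥ 114.4 gives N ≥ 18.711, so the minimum integer is 19.
Step size = 3.5/524288 V = 6.6757 µV.
RMS noise = LSB/√12 = 1.93 µV.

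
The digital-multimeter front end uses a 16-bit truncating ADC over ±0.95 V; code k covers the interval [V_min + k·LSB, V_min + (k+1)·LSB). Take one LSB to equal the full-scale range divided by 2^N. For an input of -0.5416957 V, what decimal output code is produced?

Full-scale range = 0.95 V − (-0.95 V) = 1.9 V. LSB = 1.9 V / 2^16 ≈ 28.99 µV.
(V_in − V_min) × 2^16/range = (-0.5416957 − (-0.95)) × 65536/1.9 = 14083.490.
Floor → code = 14083.

14083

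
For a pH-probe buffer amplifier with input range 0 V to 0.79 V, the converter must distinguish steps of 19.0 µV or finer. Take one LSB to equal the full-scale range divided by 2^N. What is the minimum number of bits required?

16 bits

V_FS = 0.79 V.
Need 2^N ≥ 0.79 V / 19.0 µV = 41580 → N_min = 16.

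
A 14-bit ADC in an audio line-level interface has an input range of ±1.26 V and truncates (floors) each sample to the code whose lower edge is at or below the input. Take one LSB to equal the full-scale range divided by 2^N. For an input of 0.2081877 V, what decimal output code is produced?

The full-scale span is 1.26 − (-1.26) = 2.52 V. LSB = 2.52 V / 2^14 ≈ 153.8 µV.
V_in − V_min = 0.2081877 − (-1.26) = 1.4681877 V.
Divide by LSB: 1.4681877 × 16384/2.52 = 9545.5505.
Truncating gives code 9545.

9545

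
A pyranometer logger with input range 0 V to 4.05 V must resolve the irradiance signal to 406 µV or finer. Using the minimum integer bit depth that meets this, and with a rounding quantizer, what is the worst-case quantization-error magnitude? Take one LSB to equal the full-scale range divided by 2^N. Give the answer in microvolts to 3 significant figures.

Full-scale range = 4.05 V.
Need 2^N ≥ 4.05 V / 406 µV = 9975 → N_min = 14.
Step size = 4.05/16384 V = 247.19 µV.
Max error for round-to-nearest is LSB/2 = 124 µV.

124 µV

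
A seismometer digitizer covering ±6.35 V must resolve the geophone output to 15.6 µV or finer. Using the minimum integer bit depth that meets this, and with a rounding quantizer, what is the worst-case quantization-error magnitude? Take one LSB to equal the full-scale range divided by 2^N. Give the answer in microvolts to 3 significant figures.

The full-scale span is 6.35 − (-6.35) = 12.7 V.
Required number of levels: 12.7/15.6 µV = 814100; smallest N with 2^N ≥ that is 20.
One LSB is 12.7 V / 1048576 = 12.112 µV.
Half an LSB is 6.06 µV.

6.06 µV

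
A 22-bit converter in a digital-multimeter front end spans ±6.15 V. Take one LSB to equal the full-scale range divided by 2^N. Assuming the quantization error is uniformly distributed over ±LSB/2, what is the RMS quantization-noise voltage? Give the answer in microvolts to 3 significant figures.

0.847 µV

Full-scale range = 6.15 V − (-6.15 V) = 12.3 V.
One LSB is 12.3 V / 4194304 = 2.9325 µV.
For a uniform distribution on [−LSB/2, +LSB/2], V_rms = LSB/√12 = 2.9325 µV/3.4641 = 0.847 µV.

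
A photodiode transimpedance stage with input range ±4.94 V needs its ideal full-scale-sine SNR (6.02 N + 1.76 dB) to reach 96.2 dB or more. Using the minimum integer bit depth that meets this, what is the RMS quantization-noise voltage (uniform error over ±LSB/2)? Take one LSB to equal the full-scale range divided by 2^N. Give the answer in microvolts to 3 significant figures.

43.5 µV

Range = 4.94 − (-4.94) = 9.88 V.
Solving 6.02 N ≥ 96.2 − 1.76: N ≥ 15.688. Round up → N = 16.
One LSB is 9.88 V / 65536 = 150.76 µV.
V_rms = LSB/√12 = 43.5 µV.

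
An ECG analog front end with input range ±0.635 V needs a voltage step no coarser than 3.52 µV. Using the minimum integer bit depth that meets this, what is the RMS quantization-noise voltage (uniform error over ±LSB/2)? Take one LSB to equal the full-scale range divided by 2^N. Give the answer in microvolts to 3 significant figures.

0.699 µV

Range = 0.635 − (-0.635) = 1.27 V.
Required number of levels: 1.27/3.52 µV = 360800; smallest N with 2^N ≥ that is 19.
Step size = 1.27/524288 V = 2.4223 µV.
σ_q = LSB/√12 = 2.4223 µV/3.4641 = 0.699 µV.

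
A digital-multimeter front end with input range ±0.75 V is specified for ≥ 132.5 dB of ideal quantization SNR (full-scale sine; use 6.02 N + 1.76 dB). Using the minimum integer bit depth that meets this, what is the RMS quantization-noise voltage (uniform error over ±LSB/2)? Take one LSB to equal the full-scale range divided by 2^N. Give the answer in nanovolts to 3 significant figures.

Full-scale range = 0.75 V − (-0.75 V) = 1.5 V.
6.02 N + 1.76 ≥ 132.5 gives N ≥ 21.718, so the minimum integer is 22.
One LSB is 1.5 V / 4194304 = 357.63 nV.
V_rms = LSB/√12 = 103 nV.

103 nV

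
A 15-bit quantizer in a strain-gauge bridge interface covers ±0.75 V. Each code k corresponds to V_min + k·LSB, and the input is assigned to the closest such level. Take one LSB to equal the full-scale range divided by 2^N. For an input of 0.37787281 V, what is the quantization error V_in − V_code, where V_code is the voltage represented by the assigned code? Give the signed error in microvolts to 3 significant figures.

Range = 0.75 − (-0.75) = 1.5 V. LSB = 1.5 V / 2^15 ≈ 45.78 µV.
Position in LSBs: (0.37787281 − (-0.75)) × 32768/1.5 = 24638.7575; rounding gives k = 24639.
V_code = V_min + k × range/2^15 = -0.75 + 24639 × 1.5/32768 = 0.37788391113 V.
Error = V_in − V_code = 0.37787281 − (0.37788391113) = −11.1 µV.

−11.1 µV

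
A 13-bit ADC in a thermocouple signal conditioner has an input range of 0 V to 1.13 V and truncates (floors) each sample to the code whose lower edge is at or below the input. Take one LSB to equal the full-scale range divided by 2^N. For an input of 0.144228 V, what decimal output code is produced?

Full-scale range = 1.13 V. LSB = 1.13 V / 2^13 ≈ 137.9 µV.
V_in − V_min = 0.144228 − (0) = 0.144228 V.
Divide by LSB: 0.144228 × 8192/1.13 = 1045.5892.
Truncating gives code 1045.

1045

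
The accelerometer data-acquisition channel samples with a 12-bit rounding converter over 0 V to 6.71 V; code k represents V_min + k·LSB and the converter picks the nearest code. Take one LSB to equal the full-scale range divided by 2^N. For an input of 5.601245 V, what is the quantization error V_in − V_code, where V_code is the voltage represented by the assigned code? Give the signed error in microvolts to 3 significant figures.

Range is 6.71 V. LSB = 6.71 V / 2^12 ≈ 1.638 mV.
Position in LSBs: (5.601245 − (0)) × 4096/6.71 = 3419.1803; rounding gives k = 3419.
V_code = V_min + k × range/2^12 = 0 + 3419 × 6.71/4096 = 5.600949707 V.
Error = V_in − V_code = 5.601245 − (5.600949707) = +295 µV.

+295 µV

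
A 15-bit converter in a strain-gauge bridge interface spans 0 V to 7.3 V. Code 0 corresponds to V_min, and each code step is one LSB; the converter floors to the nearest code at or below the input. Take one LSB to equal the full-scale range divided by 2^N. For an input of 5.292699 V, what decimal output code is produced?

23757

Range is 7.3 V. LSB = 7.3 V / 2^15 ≈ 222.8 µV.
(V_in − V_min) × 2^15/range = (5.292699 − (0)) × 32768/7.3 = 23757.693.
Floor → code = 23757.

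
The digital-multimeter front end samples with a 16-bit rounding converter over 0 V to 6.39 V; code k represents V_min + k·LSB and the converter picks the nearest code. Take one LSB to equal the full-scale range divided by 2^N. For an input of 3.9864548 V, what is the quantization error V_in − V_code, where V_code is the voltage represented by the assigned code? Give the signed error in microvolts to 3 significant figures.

Range is 6.39 V. LSB = 6.39 V / 2^16 ≈ 97.50 µV.
(3.9864548 − (0)) / LSB = 3.9864548 × 65536/6.39 = 40885.1802. Nearest integer: k = 40885.
V_code = 0 + (40885/65536) × 6.39 = 3.9864372253 V.
V_in − V_code = 3.9864548 − (3.9864372253) = +17.6 µV.

+17.6 µV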